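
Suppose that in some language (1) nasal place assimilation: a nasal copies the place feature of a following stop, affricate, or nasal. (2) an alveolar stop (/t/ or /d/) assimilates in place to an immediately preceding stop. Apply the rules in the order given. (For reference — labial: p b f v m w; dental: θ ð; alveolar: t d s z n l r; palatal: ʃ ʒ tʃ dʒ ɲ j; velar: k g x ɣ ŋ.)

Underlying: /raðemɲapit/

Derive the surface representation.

[raðeɲɲapit]

Rule 1: /m/ before /ɲ/ (palatal) → [ɲ]
After rule 1: raðeɲɲapit
Rule 2: no segment meets the rule's conditions; no change.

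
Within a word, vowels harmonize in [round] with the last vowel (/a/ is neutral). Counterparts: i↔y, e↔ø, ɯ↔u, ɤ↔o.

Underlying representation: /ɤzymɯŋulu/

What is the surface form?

[ozymuŋulu]

/ɤ/ harmonizes with /u/ ([+round]) → [o]
/ɯ/ harmonizes with /u/ ([+round]) → [u]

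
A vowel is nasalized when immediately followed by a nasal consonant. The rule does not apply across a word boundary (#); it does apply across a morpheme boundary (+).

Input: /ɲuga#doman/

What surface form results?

[ɲuga#dõmãn]

/o/ before nasal /m/ → [õ]
/a/ before nasal /n/ → [ã]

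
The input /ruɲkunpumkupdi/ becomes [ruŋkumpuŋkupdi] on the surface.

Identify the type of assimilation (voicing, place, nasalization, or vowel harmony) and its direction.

/ɲ/→[ŋ] /n/→[m] /m/→[ŋ].
Each target copies a feature from the following segment, so the direction is regressive.

place assimilation, regressive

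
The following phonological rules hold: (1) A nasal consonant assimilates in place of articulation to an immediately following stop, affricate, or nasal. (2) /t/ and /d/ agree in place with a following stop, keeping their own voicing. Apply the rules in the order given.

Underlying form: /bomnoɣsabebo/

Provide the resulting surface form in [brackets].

Rule 1: /m/ before /n/ (alveolar) → [n]
After rule 1: bonnoɣsabebo
Rule 2: no segment meets the rule's conditions; no change.

[bonnoɣsabebo]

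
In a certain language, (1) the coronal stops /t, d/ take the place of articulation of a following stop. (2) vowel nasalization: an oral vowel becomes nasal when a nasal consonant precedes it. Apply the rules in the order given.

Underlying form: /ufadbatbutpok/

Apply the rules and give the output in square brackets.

[ufabbapbuppok]

Rule 1: /d/ before /b/ (labial) → [b]
Rule 1: /t/ before /b/ (labial) → [p]
Rule 1: /t/ before /p/ (labial) → [p]
After rule 1: ufabbapbuppok
Rule 2: no segment meets the rule's conditions; no change.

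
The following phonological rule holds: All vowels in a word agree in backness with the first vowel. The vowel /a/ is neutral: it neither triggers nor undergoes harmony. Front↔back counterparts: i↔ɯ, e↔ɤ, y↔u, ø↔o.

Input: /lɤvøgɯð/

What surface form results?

/ø/ harmonizes with /ɤ/ ([+back]) → [o]

[lɤvogɯð]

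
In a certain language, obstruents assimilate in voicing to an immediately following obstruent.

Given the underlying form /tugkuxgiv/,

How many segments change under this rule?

2

/g/ before /k/ (voiceless) → [k]
/x/ before /g/ (voiced) → [ɣ]
2 segments change.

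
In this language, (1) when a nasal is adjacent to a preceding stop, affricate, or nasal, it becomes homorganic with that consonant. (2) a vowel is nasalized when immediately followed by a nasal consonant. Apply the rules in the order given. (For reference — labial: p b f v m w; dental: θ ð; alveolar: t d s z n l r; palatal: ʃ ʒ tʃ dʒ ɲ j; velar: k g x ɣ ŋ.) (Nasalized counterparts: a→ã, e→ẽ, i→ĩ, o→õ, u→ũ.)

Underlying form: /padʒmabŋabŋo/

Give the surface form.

[padʒɲabmabmo]

Rule 1: /m/ after /dʒ/ (palatal) → [ɲ]
Rule 1: /ŋ/ after /b/ (labial) → [m]
Rule 1: /ŋ/ after /b/ (labial) → [m]
After rule 1: padʒɲabmabmo
Rule 2: no segment meets the rule's conditions; no change.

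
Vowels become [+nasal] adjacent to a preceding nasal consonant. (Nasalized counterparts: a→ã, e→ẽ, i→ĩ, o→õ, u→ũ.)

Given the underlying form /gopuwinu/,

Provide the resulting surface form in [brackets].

/u/ after nasal /n/ → [ũ]

[gopuwinũ]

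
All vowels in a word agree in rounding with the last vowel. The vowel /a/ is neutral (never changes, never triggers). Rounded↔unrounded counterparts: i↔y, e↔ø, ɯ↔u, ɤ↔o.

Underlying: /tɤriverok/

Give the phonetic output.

[toryvørok]

/ɤ/ harmonizes with /o/ ([+round]) → [o]
/i/ harmonizes with /o/ ([+round]) → [y]
/e/ harmonizes with /o/ ([+round]) → [ø]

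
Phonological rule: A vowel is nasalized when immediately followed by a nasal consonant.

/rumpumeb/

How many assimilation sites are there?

/u/ before nasal /m/ → [ũ]
/u/ before nasal /m/ → [ũ]
2 segments change.

2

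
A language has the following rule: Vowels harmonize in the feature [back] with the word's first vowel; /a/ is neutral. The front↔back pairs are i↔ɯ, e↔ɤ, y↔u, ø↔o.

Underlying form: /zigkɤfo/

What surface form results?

[zigkefø]

/ɤ/ harmonizes with /i/ ([-back]) → [e]
/o/ harmonizes with /i/ ([-back]) → [ø]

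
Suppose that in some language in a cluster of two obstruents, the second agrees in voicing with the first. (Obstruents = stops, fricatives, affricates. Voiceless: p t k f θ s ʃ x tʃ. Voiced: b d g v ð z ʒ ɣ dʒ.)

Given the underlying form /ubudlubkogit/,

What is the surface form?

/k/ after /b/ (voiced) → [g]

[ubudlubgogit]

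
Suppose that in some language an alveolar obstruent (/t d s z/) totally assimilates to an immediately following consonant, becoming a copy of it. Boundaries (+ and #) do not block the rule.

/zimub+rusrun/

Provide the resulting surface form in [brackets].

/s/ before /r/ → [r] (total assimilation)

[zimub+rurrun]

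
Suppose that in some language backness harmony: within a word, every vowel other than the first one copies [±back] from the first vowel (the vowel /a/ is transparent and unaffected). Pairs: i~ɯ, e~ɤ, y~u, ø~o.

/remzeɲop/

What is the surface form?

/o/ harmonizes with /e/ ([-back]) → [ø]

[remzeɲøp]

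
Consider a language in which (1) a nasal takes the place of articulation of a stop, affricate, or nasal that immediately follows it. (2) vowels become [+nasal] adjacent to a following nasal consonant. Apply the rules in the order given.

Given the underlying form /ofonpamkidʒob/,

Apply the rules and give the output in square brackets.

[ofõmpãŋkidʒob]

Rule 1: /n/ before /p/ (labial) → [m]
Rule 1: /m/ before /k/ (velar) → [ŋ]
After rule 1: ofompaŋkidʒob
Rule 2: /o/ before nasal /m/ → [õ]
Rule 2: /a/ before nasal /ŋ/ → [ã]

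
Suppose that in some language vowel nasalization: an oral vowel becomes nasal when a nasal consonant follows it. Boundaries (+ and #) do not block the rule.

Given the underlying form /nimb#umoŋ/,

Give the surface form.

/i/ before nasal /m/ → [ĩ]
/u/ before nasal /m/ → [ũ]
/o/ before nasal /ŋ/ → [õ]

[nĩmb#ũmõŋ]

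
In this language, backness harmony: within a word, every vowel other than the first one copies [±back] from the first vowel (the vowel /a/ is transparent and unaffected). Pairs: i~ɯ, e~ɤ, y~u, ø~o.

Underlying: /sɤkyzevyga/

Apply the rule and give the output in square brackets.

/y/ harmonizes with /ɤ/ ([+back]) → [u]
/e/ harmonizes with /ɤ/ ([+back]) → [ɤ]
/y/ harmonizes with /ɤ/ ([+back]) → [u]

[sɤkuzɤvuga]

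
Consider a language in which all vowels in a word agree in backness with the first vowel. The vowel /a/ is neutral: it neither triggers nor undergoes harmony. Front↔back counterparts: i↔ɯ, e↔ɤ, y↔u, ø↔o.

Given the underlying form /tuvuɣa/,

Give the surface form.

[tuvuɣa]

no segment meets the rule's conditions; no change.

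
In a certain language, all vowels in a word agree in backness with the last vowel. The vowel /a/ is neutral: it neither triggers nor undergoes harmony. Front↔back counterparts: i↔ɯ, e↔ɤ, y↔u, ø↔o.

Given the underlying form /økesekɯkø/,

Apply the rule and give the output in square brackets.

/ɯ/ harmonizes with /ø/ ([-back]) → [i]

[økesekikø]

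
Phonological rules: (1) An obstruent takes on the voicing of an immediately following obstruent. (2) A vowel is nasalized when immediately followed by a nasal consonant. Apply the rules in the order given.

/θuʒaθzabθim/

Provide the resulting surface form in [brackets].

Rule 1: /θ/ before /z/ (voiced) → [ð]
Rule 1: /b/ before /θ/ (voiceless) → [p]
After rule 1: θuʒaðzapθim
Rule 2: /i/ before nasal /m/ → [ĩ]

[θuʒaðzapθĩm]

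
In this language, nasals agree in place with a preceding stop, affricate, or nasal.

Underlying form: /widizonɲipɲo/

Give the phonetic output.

[widizonnipmo]

/ɲ/ after /n/ (alveolar) → [n]
/ɲ/ after /p/ (labial) → [m]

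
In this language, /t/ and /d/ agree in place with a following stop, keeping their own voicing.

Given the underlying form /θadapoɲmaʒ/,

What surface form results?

no segment meets the rule's conditions; no change.

[θadapoɲmaʒ]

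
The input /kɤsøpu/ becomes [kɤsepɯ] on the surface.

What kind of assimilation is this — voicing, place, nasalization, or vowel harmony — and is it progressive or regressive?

/ø/→[e] /u/→[ɯ].
Vowels agree with the first vowel, so the harmony is progressive.

vowel harmony, progressive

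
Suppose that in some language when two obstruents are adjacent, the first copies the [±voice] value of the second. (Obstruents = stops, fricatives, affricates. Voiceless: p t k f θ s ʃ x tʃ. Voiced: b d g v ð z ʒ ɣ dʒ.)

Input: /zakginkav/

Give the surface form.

[zagginkav]

/k/ before /g/ (voiced) → [g]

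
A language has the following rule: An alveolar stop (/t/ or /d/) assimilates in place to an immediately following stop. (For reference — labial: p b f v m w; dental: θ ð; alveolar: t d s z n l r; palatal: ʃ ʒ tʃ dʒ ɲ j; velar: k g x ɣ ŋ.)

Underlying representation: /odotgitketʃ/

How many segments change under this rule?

2

/t/ before /g/ (velar) → [k]
/t/ before /k/ (velar) → [k]
2 segments change.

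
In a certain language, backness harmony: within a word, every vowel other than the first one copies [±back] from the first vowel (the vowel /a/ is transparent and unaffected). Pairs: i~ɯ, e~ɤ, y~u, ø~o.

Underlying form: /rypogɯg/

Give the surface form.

[rypøgig]

/o/ harmonizes with /y/ ([-back]) → [ø]
/ɯ/ harmonizes with /y/ ([-back]) → [i]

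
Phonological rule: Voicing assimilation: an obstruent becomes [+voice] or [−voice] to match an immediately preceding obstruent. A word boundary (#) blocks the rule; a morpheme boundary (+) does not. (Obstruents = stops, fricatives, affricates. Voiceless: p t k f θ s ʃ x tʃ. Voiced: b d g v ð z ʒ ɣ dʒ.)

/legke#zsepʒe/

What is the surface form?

[legge#zzepʃe]

/k/ after /g/ (voiced) → [g]
/s/ after /z/ (voiced) → [z]
/ʒ/ after /p/ (voiceless) → [ʃ]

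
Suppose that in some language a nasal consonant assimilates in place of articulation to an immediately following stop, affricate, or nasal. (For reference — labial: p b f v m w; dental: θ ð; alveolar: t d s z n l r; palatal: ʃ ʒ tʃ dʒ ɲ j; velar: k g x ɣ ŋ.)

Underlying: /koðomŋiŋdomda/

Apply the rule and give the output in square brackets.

/m/ before /ŋ/ (velar) → [ŋ]
/ŋ/ before /d/ (alveolar) → [n]
/m/ before /d/ (alveolar) → [n]

[koðoŋŋindonda]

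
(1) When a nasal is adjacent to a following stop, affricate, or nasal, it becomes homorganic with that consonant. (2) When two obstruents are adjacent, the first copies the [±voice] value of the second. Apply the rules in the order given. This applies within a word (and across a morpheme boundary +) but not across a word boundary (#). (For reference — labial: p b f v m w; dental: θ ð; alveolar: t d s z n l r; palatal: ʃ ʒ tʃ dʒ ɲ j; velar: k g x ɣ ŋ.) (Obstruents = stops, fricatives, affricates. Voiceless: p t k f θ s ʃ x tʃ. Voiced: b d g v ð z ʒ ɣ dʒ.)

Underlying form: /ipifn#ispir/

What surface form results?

[ipifn#ispir]

Rule 1: no segment meets the rule's conditions; no change.
After rule 1: ipifn#ispir
Rule 2: no segment meets the rule's conditions; no change.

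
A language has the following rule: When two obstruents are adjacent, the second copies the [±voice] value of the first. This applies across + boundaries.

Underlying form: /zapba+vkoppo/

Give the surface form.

[zappa+vgoppo]

/b/ after /p/ (voiceless) → [p]
/k/ after /v/ (voiced) → [g]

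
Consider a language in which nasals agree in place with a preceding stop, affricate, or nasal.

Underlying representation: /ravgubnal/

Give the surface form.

/n/ after /b/ (labial) → [m]

[ravgubmal]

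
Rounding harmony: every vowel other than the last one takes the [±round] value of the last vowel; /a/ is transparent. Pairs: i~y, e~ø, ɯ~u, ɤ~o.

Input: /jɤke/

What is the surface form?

[jɤke]

no segment meets the rule's conditions; no change.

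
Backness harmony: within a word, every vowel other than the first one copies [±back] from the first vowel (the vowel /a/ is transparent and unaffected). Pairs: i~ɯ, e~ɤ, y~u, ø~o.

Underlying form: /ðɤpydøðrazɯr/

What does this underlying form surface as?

[ðɤpudoðrazɯr]

/y/ harmonizes with /ɤ/ ([+back]) → [u]
/ø/ harmonizes with /ɤ/ ([+back]) → [o]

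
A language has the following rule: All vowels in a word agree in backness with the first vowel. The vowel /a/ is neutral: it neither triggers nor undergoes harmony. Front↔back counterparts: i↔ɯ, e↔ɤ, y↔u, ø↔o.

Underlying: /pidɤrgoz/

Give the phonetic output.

/ɤ/ harmonizes with /i/ ([-back]) → [e]
/o/ harmonizes with /i/ ([-back]) → [ø]

[pidergøz]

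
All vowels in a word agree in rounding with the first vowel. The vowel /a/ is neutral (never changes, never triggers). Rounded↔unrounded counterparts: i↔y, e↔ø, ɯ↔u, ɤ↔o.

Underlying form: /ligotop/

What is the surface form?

[ligɤtɤp]

/o/ harmonizes with /i/ ([-round]) → [ɤ]
/o/ harmonizes with /i/ ([-round]) → [ɤ]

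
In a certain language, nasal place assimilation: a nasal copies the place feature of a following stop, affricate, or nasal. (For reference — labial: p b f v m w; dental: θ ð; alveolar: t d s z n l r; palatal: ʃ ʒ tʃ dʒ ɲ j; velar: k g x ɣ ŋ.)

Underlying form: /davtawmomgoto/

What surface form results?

[davtawmoŋgoto]

/m/ before /g/ (velar) → [ŋ]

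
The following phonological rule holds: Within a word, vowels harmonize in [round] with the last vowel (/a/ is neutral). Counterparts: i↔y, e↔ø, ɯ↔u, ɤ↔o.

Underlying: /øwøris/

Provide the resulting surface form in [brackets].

[eweris]

/ø/ harmonizes with /i/ ([-round]) → [e]
/ø/ harmonizes with /i/ ([-round]) → [e]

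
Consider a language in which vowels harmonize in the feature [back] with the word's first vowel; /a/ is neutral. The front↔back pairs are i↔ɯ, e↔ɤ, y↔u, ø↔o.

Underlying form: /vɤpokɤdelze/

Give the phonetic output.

/e/ harmonizes with /ɤ/ ([+back]) → [ɤ]
/e/ harmonizes with /ɤ/ ([+back]) → [ɤ]

[vɤpokɤdɤlzɤ]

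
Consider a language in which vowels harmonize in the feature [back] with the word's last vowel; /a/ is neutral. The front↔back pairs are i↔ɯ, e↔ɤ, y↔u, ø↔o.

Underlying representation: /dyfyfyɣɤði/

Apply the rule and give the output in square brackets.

[dyfyfyɣeði]

/ɤ/ harmonizes with /i/ ([-back]) → [e]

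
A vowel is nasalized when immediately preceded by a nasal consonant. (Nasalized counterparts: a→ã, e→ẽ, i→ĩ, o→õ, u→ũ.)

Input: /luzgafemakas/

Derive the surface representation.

/a/ after nasal /m/ → [ã]

[luzgafemãkas]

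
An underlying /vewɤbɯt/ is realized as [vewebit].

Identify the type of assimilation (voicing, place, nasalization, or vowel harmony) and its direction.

vowel harmony, progressive

/ɤ/→[e] /ɯ/→[i].
Vowels agree with the first vowel, so the harmony is progressive.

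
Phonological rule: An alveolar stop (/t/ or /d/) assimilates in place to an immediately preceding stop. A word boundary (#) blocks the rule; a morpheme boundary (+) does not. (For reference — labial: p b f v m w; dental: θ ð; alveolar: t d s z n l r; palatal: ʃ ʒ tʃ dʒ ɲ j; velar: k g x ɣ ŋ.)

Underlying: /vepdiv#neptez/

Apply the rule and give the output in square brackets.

[vepbiv#neppez]

/d/ after /p/ (labial) → [b]
/t/ after /p/ (labial) → [p]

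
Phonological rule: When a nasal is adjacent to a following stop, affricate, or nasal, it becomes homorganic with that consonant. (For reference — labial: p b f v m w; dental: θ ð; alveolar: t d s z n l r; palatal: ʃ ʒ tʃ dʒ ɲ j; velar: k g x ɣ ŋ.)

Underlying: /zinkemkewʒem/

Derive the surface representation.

[ziŋkeŋkewʒem]

/n/ before /k/ (velar) → [ŋ]
/m/ before /k/ (velar) → [ŋ]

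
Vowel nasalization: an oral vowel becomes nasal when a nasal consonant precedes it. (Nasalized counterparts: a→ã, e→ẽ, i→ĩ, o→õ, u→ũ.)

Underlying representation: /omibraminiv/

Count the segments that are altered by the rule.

/i/ after nasal /m/ → [ĩ]
/i/ after nasal /m/ → [ĩ]
/i/ after nasal /n/ → [ĩ]
3 segments change.

3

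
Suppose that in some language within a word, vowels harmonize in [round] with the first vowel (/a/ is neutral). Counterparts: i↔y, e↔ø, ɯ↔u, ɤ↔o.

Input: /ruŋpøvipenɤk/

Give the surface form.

[ruŋpøvypønok]

/i/ harmonizes with /u/ ([+round]) → [y]
/e/ harmonizes with /u/ ([+round]) → [ø]
/ɤ/ harmonizes with /u/ ([+round]) → [o]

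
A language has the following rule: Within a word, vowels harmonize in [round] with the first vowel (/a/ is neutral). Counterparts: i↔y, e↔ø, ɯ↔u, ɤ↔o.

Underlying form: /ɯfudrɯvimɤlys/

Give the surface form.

/u/ harmonizes with /ɯ/ ([-round]) → [ɯ]
/y/ harmonizes with /ɯ/ ([-round]) → [i]

[ɯfɯdrɯvimɤlis]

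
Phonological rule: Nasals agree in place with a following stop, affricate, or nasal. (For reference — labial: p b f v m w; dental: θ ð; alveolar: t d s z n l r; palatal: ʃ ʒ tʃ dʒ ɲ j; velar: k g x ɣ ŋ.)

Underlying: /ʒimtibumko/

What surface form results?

[ʒintibuŋko]

/m/ before /t/ (alveolar) → [n]
/m/ before /k/ (velar) → [ŋ]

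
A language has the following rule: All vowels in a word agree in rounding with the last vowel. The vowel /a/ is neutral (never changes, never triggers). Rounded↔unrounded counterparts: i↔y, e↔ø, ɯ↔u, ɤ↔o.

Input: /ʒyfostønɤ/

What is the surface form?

[ʒifɤstenɤ]

/y/ harmonizes with /ɤ/ ([-round]) → [i]
/o/ harmonizes with /ɤ/ ([-round]) → [ɤ]
/ø/ harmonizes with /ɤ/ ([-round]) → [e]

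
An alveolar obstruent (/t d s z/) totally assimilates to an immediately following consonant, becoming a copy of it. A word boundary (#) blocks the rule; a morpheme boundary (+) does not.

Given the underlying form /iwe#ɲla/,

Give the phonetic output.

no segment meets the rule's conditions; no change.

[iwe#ɲla]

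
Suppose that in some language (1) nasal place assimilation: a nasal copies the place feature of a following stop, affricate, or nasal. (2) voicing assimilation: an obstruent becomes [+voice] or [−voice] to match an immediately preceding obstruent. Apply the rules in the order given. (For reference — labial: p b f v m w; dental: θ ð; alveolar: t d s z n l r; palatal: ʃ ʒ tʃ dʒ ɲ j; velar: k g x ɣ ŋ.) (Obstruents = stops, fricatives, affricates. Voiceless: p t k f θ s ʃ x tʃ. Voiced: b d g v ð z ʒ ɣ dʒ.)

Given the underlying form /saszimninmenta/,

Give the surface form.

[sassinnimmenta]

Rule 1: /m/ before /n/ (alveolar) → [n]
Rule 1: /n/ before /m/ (labial) → [m]
After rule 1: saszinnimmenta
Rule 2: /z/ after /s/ (voiceless) → [s]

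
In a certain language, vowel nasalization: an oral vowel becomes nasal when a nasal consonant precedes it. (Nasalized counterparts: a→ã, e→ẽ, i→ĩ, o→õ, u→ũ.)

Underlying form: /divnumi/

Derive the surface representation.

[divnũmĩ]

/u/ after nasal /n/ → [ũ]
/i/ after nasal /m/ → [ĩ]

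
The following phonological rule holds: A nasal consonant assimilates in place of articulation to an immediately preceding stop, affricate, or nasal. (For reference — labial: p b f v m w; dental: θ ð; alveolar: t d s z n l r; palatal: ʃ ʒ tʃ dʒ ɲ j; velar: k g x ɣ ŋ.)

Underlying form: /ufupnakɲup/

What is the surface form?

[ufupmakŋup]

/n/ after /p/ (labial) → [m]
/ɲ/ after /k/ (velar) → [ŋ]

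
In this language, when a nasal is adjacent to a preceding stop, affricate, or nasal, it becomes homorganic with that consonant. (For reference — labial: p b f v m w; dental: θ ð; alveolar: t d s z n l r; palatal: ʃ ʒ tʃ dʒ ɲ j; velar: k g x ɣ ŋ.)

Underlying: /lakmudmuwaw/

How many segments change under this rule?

2

/m/ after /k/ (velar) → [ŋ]
/m/ after /d/ (alveolar) → [n]
2 segments change.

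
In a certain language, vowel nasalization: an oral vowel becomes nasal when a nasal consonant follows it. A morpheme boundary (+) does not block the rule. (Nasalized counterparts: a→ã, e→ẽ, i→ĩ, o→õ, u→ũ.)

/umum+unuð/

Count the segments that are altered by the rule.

/u/ before nasal /m/ → [ũ]
/u/ before nasal /m/ → [ũ]
/u/ before nasal /n/ → [ũ]
3 segments change.

3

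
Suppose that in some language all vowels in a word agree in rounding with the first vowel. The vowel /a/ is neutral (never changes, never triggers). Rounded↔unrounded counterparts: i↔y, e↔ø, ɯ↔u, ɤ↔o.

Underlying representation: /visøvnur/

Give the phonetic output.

[visevnɯr]

/ø/ harmonizes with /i/ ([-round]) → [e]
/u/ harmonizes with /i/ ([-round]) → [ɯ]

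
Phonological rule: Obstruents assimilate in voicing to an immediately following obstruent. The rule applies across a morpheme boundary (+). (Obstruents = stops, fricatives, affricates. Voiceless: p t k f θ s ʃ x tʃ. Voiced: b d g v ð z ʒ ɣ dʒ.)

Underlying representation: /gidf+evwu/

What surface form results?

[gitf+evwu]

/d/ before /f/ (voiceless) → [t]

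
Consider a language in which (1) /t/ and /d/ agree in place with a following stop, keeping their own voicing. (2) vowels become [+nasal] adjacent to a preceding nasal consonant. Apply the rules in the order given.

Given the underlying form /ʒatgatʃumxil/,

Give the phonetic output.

Rule 1: /t/ before /g/ (velar) → [k]
After rule 1: ʒakgatʃumxil
Rule 2: no segment meets the rule's conditions; no change.

[ʒakgatʃumxil]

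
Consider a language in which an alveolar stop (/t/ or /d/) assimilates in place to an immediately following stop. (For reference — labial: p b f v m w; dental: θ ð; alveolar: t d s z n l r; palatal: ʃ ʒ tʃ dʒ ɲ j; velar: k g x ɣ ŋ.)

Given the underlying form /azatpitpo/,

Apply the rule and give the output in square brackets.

[azappippo]

/t/ before /p/ (labial) → [p]
/t/ before /p/ (labial) → [p]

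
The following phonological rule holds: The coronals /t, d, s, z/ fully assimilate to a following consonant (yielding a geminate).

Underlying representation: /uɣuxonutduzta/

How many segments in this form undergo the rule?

2

/t/ before /d/ → [d] (total assimilation)
/z/ before /t/ → [t] (total assimilation)
2 segments change.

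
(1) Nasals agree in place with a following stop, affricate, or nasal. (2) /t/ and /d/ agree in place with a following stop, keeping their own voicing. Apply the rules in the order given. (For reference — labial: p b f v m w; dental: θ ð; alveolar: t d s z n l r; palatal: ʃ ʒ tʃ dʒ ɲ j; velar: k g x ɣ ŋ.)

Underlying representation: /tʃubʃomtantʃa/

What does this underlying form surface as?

Rule 1: /m/ before /t/ (alveolar) → [n]
Rule 1: /n/ before /tʃ/ (palatal) → [ɲ]
After rule 1: tʃubʃontaɲtʃa
Rule 2: no segment meets the rule's conditions; no change.

[tʃubʃontaɲtʃa]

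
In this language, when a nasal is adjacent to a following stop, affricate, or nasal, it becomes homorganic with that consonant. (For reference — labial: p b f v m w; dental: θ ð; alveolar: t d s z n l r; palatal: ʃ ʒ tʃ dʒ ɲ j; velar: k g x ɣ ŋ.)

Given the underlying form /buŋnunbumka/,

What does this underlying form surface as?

/ŋ/ before /n/ (alveolar) → [n]
/n/ before /b/ (labial) → [m]
/m/ before /k/ (velar) → [ŋ]

[bunnumbuŋka]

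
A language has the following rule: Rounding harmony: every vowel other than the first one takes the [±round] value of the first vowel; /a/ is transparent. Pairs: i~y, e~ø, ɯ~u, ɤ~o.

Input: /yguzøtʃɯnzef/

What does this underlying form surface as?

/ɯ/ harmonizes with /y/ ([+round]) → [u]
/e/ harmonizes with /y/ ([+round]) → [ø]

[yguzøtʃunzøf]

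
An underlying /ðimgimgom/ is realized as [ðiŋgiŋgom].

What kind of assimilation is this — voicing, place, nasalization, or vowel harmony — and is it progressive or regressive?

/m/→[ŋ] /m/→[ŋ].
Each target copies a feature from the following segment, so the direction is regressive.

place assimilation, regressive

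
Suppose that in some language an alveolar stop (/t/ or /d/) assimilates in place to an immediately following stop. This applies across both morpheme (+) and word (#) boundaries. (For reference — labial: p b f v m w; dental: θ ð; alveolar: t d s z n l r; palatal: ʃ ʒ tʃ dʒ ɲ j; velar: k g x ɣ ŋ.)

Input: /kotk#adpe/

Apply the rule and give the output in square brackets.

/t/ before /k/ (velar) → [k]
/d/ before /p/ (labial) → [b]

[kokk#abpe]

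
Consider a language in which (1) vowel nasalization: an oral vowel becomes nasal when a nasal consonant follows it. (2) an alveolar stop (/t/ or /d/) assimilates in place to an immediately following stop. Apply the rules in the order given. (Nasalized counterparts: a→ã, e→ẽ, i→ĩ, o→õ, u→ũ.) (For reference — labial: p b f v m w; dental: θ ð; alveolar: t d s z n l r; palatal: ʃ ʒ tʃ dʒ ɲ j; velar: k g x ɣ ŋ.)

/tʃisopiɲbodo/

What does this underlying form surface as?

Rule 1: /i/ before nasal /ɲ/ → [ĩ]
After rule 1: tʃisopĩɲbodo
Rule 2: no segment meets the rule's conditions; no change.

[tʃisopĩɲbodo]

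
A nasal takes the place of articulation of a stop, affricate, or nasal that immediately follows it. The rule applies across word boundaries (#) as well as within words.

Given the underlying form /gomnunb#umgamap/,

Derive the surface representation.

/m/ before /n/ (alveolar) → [n]
/n/ before /b/ (labial) → [m]
/m/ before /g/ (velar) → [ŋ]

[gonnumb#uŋgamap]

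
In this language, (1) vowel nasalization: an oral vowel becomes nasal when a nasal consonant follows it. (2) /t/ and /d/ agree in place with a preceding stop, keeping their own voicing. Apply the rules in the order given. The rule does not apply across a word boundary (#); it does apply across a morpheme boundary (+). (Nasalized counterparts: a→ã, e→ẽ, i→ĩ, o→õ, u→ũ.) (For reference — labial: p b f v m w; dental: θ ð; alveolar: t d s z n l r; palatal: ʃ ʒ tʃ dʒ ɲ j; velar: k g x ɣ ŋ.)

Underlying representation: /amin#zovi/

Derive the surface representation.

Rule 1: /a/ before nasal /m/ → [ã]
Rule 1: /i/ before nasal /n/ → [ĩ]
After rule 1: ãmĩn#zovi
Rule 2: no segment meets the rule's conditions; no change.

[ãmĩn#zovi]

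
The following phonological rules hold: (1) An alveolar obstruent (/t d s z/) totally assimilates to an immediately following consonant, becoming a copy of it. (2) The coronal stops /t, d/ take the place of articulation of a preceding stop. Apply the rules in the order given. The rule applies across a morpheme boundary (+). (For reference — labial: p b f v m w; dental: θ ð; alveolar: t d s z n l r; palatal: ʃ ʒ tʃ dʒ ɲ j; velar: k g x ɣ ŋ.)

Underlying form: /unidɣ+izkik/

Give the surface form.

Rule 1: /d/ before /ɣ/ → [ɣ] (total assimilation)
Rule 1: /z/ before /k/ → [k] (total assimilation)
After rule 1: uniɣɣ+ikkik
Rule 2: no segment meets the rule's conditions; no change.

[uniɣɣ+ikkik]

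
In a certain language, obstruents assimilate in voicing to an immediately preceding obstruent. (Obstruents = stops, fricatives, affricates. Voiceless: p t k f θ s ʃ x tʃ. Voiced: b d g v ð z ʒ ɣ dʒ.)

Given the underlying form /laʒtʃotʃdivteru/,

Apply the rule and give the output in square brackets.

[laʒdʒotʃtivderu]

/tʃ/ after /ʒ/ (voiced) → [dʒ]
/d/ after /tʃ/ (voiceless) → [t]
/t/ after /v/ (voiced) → [d]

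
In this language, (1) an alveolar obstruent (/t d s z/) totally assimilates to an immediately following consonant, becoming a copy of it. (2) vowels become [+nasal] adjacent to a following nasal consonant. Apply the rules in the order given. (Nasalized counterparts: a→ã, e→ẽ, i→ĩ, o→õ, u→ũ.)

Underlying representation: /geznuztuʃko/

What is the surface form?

[gẽnnuttuʃko]

Rule 1: /z/ before /n/ → [n] (total assimilation)
Rule 1: /z/ before /t/ → [t] (total assimilation)
After rule 1: gennuttuʃko
Rule 2: /e/ before nasal /n/ → [ẽ]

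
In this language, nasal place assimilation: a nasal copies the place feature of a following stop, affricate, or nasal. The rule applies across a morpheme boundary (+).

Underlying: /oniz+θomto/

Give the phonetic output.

[oniz+θonto]

/m/ before /t/ (alveolar) → [n]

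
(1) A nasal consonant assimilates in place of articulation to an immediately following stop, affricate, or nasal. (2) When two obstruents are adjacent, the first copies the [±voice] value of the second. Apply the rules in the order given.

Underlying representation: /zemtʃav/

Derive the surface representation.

Rule 1: /m/ before /tʃ/ (palatal) → [ɲ]
After rule 1: zeɲtʃav
Rule 2: no segment meets the rule's conditions; no change.

[zeɲtʃav]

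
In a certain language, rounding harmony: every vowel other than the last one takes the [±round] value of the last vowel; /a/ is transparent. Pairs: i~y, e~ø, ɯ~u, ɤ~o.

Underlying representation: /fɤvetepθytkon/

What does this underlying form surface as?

/ɤ/ harmonizes with /o/ ([+round]) → [o]
/e/ harmonizes with /o/ ([+round]) → [ø]
/e/ harmonizes with /o/ ([+round]) → [ø]

[fovøtøpθytkon]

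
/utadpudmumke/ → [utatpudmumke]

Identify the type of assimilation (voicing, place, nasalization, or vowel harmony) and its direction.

/d/→[t].
Each target copies a feature from the following segment, so the direction is regressive.

voicing assimilation, regressive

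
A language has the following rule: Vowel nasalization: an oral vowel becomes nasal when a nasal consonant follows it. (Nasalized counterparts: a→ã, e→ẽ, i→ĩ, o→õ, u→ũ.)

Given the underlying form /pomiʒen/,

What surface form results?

/o/ before nasal /m/ → [õ]
/e/ before nasal /n/ → [ẽ]

[põmiʒẽn]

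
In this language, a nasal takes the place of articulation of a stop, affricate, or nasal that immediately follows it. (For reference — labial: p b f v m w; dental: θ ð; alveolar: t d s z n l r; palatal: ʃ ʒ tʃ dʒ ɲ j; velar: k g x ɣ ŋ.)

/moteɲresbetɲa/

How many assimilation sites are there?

No segment meets the rule's conditions.

0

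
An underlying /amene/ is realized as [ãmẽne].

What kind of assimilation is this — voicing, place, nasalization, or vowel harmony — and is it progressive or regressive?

/a/→[ã] /e/→[ẽ].
Each target copies a feature from the following segment, so the direction is regressive.

nasalization, regressive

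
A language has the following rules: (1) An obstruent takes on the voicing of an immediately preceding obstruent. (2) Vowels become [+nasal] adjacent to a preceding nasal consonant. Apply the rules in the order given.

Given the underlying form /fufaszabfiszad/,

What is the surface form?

[fufassabvissad]

Rule 1: /z/ after /s/ (voiceless) → [s]
Rule 1: /f/ after /b/ (voiced) → [v]
Rule 1: /z/ after /s/ (voiceless) → [s]
After rule 1: fufassabvissad
Rule 2: no segment meets the rule's conditions; no change.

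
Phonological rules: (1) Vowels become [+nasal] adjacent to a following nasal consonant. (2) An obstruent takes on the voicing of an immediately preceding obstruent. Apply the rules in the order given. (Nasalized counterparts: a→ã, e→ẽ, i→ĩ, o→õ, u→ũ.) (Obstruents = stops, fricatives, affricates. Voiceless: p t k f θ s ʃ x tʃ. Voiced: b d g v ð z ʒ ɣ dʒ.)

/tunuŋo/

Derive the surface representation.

Rule 1: /u/ before nasal /n/ → [ũ]
Rule 1: /u/ before nasal /ŋ/ → [ũ]
After rule 1: tũnũŋo
Rule 2: no segment meets the rule's conditions; no change.

[tũnũŋo]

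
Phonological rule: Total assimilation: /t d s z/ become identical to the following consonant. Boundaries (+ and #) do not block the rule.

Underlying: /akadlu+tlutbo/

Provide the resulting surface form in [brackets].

[akallu+llubbo]

/d/ before /l/ → [l] (total assimilation)
/t/ before /l/ → [l] (total assimilation)
/t/ before /b/ → [b] (total assimilation)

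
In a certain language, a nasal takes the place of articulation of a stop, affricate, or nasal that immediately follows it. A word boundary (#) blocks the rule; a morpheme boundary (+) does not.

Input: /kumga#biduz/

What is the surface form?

[kuŋga#biduz]

/m/ before /g/ (velar) → [ŋ]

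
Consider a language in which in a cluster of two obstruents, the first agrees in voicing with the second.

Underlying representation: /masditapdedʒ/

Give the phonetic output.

[mazditabdedʒ]

/s/ before /d/ (voiced) → [z]
/p/ before /d/ (voiced) → [b]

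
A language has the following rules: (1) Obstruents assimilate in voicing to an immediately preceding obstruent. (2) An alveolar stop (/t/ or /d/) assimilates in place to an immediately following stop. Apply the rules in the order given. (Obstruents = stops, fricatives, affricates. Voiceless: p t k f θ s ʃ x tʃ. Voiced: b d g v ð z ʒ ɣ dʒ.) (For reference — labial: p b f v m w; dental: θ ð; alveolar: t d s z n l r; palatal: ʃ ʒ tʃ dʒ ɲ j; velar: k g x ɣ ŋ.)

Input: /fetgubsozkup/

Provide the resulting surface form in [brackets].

[fekkubzozgup]

Rule 1: /g/ after /t/ (voiceless) → [k]
Rule 1: /s/ after /b/ (voiced) → [z]
Rule 1: /k/ after /z/ (voiced) → [g]
After rule 1: fetkubzozgup
Rule 2: /t/ before /k/ (velar) → [k]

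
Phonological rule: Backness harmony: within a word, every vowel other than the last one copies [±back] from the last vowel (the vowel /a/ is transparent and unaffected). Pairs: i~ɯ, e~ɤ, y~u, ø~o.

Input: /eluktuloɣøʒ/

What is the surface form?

[elyktyløɣøʒ]

/u/ harmonizes with /ø/ ([-back]) → [y]
/u/ harmonizes with /ø/ ([-back]) → [y]
/o/ harmonizes with /ø/ ([-back]) → [ø]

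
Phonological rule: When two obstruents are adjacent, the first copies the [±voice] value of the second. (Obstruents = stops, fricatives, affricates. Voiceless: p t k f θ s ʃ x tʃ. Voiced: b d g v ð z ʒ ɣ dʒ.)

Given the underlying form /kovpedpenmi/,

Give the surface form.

[kofpetpenmi]

/v/ before /p/ (voiceless) → [f]
/d/ before /p/ (voiceless) → [t]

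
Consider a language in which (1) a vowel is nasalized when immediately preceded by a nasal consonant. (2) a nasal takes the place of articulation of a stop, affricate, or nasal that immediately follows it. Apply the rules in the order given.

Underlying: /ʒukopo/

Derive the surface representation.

Rule 1: no segment meets the rule's conditions; no change.
After rule 1: ʒukopo
Rule 2: no segment meets the rule's conditions; no change.

[ʒukopo]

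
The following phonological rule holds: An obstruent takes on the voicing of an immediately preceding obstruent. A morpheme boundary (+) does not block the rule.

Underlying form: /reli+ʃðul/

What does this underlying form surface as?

[reli+ʃθul]

/ð/ after /ʃ/ (voiceless) → [θ]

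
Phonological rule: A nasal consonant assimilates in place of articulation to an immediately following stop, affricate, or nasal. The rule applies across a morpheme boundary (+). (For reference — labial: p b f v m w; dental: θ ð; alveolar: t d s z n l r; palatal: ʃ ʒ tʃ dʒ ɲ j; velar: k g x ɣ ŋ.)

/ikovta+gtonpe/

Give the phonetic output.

[ikovta+gtompe]

/n/ before /p/ (labial) → [m]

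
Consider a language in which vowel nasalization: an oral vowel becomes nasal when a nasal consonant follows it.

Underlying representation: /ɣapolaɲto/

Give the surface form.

[ɣapolãɲto]

/a/ before nasal /ɲ/ → [ã]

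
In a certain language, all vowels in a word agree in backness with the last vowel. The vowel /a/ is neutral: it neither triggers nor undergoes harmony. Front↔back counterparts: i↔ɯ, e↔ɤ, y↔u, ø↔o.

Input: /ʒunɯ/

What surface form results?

no segment meets the rule's conditions; no change.

[ʒunɯ]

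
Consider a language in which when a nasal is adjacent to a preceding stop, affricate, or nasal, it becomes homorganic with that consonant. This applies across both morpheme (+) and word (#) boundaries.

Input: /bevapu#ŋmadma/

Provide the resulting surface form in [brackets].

/m/ after /ŋ/ (velar) → [ŋ]
/m/ after /d/ (alveolar) → [n]

[bevapu#ŋŋadna]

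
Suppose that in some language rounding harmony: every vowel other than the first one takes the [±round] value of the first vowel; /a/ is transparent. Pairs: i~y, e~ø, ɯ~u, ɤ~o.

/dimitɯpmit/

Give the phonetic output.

no segment meets the rule's conditions; no change.

[dimitɯpmit]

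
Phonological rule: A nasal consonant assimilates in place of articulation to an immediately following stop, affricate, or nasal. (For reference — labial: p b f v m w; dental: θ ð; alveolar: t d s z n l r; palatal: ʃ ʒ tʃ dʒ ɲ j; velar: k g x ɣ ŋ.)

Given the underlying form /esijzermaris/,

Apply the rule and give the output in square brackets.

no segment meets the rule's conditions; no change.

[esijzermaris]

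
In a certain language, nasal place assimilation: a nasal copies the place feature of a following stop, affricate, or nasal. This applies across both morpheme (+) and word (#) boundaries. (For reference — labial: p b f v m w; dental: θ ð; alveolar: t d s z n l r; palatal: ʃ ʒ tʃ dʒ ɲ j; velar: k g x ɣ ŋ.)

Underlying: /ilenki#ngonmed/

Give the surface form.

/n/ before /k/ (velar) → [ŋ]
/n/ before /g/ (velar) → [ŋ]
/n/ before /m/ (labial) → [m]

[ileŋki#ŋgommed]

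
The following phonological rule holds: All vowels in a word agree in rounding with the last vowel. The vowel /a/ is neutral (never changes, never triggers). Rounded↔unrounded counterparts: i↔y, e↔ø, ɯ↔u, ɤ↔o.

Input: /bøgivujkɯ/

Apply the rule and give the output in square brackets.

[begivɯjkɯ]

/ø/ harmonizes with /ɯ/ ([-round]) → [e]
/u/ harmonizes with /ɯ/ ([-round]) → [ɯ]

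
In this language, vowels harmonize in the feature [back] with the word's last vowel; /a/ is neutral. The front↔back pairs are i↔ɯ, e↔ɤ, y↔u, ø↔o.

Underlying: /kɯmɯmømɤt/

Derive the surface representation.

[kɯmɯmomɤt]

/ø/ harmonizes with /ɤ/ ([+back]) → [o]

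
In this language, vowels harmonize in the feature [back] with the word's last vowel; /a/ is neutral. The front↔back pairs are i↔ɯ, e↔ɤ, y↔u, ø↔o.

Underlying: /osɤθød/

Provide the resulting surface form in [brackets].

[øseθød]

/o/ harmonizes with /ø/ ([-back]) → [ø]
/ɤ/ harmonizes with /ø/ ([-back]) → [e]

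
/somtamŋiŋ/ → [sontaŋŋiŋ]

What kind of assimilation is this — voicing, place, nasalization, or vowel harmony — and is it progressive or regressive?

place assimilation, regressive

/m/→[n] /m/→[ŋ].
Each target copies a feature from the following segment, so the direction is regressive.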